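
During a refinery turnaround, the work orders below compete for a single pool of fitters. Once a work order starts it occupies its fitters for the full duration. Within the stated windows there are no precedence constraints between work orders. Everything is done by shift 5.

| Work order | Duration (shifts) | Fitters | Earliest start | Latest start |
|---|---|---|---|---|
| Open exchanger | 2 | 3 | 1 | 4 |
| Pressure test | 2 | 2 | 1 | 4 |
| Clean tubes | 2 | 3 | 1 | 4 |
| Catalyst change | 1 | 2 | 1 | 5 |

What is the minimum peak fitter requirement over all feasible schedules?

Early-start (Open exchanger@1, Pressure test@1, Clean tubes@1, Catalyst change@1) gives peak 10: s1:10  s2:8  s3:0  s4:0  s5:0.
Shift Clean tubes→3, Catalyst change→3.
Schedule Open exchanger@1, Pressure test@1, Clean tubes@3, Catalyst change@3: s1:5  s2:5  s3:5  s4:3  s5:0 — peak 5.

5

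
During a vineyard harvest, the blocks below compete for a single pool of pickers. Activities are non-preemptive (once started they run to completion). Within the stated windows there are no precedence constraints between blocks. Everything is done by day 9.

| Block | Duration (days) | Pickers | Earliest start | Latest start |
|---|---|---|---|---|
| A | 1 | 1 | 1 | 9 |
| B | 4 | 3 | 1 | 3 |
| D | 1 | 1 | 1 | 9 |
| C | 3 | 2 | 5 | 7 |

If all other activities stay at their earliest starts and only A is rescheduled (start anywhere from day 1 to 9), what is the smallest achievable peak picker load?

4

A@1: d1:5  d2:3  d3:3  d4:3  d5:2  d6:2  d7:2  d8:0  d9:0 → peak 5
A@2: d1:4  d2:4  d3:3  d4:3  d5:2  d6:2  d7:2  d8:0  d9:0 → peak 4
A@3: d1:4  d2:3  d3:4  d4:3  d5:2  d6:2  d7:2  d8:0  d9:0 → peak 4
A@4: d1:4  d2:3  d3:3  d4:4  d5:2  d6:2  d7:2  d8:0  d9:0 → peak 4
A@5: d1:4  d2:3  d3:3  d4:3  d5:3  d6:2  d7:2  d8:0  d9:0 → peak 4
A@6: d1:4  d2:3  d3:3  d4:3  d5:2  d6:3  d7:2  d8:0  d9:0 → peak 4
A@7: d1:4  d2:3  d3:3  d4:3  d5:2  d6:2  d7:3  d8:0  d9:0 → peak 4
A@8: d1:4  d2:3  d3:3  d4:3  d5:2  d6:2  d7:2  d8:1  d9:0 → peak 4
A@9: d1:4  d2:3  d3:3  d4:3  d5:2  d6:2  d7:2  d8:0  d9:1 → peak 4
Best is A@2, peak 4.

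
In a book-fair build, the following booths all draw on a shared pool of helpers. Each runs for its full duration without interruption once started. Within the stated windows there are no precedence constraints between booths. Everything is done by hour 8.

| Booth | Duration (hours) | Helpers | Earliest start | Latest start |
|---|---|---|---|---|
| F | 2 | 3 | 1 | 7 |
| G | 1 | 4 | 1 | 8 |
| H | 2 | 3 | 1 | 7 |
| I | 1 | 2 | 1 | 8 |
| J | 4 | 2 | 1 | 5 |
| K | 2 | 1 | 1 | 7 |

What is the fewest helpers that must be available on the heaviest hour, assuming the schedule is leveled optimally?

5

Early-start (F@1, G@1, H@1, I@1, J@1, K@1) gives peak 15: h1:15  h2:9  h3:2  h4:2  h5:0  h6:0  h7:0  h8:0.
Shift G→3, H→4, J→4, K→2.
Schedule F@1, G@3, H@4, I@1, J@4, K@2: h1:5  h2:4  h3:5  h4:5  h5:5  h6:2  h7:2  h8:0 — peak 5.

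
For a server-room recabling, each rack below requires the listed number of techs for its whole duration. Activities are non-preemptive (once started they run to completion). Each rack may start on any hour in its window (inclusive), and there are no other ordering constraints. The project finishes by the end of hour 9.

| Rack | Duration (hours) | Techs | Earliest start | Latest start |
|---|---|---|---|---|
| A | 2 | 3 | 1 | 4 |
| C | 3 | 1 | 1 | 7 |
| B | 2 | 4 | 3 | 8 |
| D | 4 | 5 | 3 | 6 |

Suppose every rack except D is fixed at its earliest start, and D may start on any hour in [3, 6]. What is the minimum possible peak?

D@3: h1:4  h2:4  h3:10  h4:9  h5:5  h6:5  h7:0  h8:0  h9:0 → peak 10
D@4: h1:4  h2:4  h3:5  h4:9  h5:5  h6:5  h7:5  h8:0  h9:0 → peak 9
D@5: h1:4  h2:4  h3:5  h4:4  h5:5  h6:5  h7:5  h8:5  h9:0 → peak 5
D@6: h1:4  h2:4  h3:5  h4:4  h5:0  h6:5  h7:5  h8:5  h9:5 → peak 5
Best is D@5, peak 5.

5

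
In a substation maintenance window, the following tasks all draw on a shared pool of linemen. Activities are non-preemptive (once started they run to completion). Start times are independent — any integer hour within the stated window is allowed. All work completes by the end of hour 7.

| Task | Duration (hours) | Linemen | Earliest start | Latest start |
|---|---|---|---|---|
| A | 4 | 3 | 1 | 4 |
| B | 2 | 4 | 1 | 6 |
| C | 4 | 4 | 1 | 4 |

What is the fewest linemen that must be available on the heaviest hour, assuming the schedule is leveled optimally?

Early-start (A@1, B@1, C@1) gives peak 11: h1:11  h2:11  h3:7  h4:7  h5:0  h6:0  h7:0.
Shift C→3.
Schedule A@1, B@1, C@3: h1:7  h2:7  h3:7  h4:7  h5:4  h6:4  h7:0 — peak 7.

7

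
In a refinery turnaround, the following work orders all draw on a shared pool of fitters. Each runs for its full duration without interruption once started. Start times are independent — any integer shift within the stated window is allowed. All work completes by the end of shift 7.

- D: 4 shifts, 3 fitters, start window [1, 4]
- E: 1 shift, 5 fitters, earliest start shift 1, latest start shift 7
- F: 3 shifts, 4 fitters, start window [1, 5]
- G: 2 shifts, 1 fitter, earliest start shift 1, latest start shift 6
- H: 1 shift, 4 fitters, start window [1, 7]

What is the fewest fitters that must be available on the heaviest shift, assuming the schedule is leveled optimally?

Early-start (D@1, E@1, F@1, G@1, H@1) gives peak 17: s1:17  s2:8  s3:7  s4:3  s5:0  s6:0  s7:0.
Shift E→5, G→4, H→6.
Schedule D@1, E@5, F@1, G@4, H@6: s1:7  s2:7  s3:7  s4:4  s5:6  s6:4  s7:0 — peak 7.

7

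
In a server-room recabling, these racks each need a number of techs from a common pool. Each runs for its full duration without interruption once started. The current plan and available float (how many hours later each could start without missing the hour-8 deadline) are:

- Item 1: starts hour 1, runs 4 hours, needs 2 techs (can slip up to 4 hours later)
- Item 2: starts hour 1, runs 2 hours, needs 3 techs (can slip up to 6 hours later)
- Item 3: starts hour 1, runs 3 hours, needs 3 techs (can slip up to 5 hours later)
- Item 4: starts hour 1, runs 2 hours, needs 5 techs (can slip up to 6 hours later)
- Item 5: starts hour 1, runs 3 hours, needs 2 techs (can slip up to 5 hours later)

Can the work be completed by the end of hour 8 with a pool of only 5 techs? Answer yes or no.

yes

Schedule Item 1@1, Item 2@5, Item 3@1, Item 4@7, Item 5@4: h1:5  h2:5  h3:5  h4:4  h5:5  h6:5  h7:5  h8:5 — peak 5 ≤ 5.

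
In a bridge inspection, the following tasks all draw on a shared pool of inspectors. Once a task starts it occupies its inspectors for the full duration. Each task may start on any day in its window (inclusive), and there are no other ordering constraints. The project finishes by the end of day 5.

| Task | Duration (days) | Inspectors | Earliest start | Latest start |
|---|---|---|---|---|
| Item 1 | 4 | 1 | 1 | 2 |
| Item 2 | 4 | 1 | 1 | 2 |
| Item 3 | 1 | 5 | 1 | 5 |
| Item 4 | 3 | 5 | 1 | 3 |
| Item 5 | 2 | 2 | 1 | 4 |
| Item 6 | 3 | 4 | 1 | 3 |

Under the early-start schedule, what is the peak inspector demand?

18

Early-start schedule: Item 1@1, Item 2@1, Item 3@1, Item 4@1, Item 5@1, Item 6@1.
Load per day: day 1: 18, day 2: 13, day 3: 11, day 4: 2, day 5: 0.
Peak is 18.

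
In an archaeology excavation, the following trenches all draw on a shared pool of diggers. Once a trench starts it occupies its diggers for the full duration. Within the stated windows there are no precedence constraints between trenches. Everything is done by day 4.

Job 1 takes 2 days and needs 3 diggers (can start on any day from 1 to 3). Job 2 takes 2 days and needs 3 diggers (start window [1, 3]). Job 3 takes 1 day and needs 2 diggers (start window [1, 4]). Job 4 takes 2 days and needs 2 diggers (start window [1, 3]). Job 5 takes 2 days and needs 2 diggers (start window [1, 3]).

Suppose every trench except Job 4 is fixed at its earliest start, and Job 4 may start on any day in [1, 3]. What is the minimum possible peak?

Job 4@1: d1:12  d2:10  d3:0  d4:0 → peak 12
Job 4@2: d1:10  d2:10  d3:2  d4:0 → peak 10
Job 4@3: d1:10  d2:8  d3:2  d4:2 → peak 10
Best is Job 4@2, peak 10.

10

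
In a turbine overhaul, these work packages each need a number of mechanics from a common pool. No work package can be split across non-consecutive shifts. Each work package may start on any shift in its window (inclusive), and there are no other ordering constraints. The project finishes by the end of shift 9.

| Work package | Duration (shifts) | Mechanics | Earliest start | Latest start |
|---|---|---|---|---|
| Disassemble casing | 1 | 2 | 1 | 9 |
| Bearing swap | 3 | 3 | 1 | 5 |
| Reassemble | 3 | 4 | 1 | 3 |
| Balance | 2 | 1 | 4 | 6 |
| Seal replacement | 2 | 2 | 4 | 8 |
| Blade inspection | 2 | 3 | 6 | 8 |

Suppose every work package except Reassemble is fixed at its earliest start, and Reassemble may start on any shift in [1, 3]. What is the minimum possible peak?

7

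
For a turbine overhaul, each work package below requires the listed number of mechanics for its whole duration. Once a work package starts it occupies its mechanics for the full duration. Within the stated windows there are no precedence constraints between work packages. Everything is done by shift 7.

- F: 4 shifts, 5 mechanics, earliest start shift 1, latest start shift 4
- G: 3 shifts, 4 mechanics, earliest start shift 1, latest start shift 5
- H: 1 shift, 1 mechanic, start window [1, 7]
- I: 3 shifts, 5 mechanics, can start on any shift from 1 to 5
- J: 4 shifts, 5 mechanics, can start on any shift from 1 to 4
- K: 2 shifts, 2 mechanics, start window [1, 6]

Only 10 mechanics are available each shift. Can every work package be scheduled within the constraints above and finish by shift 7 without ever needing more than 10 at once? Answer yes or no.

no

Total mechanic-shifts = 72; over 7 shifts the average is 72/7 > 10, so some shift must exceed 10.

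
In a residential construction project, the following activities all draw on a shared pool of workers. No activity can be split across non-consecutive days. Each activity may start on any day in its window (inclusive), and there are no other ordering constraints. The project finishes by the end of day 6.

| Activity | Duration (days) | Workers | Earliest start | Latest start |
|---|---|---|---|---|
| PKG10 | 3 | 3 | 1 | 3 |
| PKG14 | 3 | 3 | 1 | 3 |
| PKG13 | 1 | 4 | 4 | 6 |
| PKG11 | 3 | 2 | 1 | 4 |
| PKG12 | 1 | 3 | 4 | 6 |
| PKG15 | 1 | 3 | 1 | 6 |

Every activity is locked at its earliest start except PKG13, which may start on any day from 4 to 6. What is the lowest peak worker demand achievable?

11

PKG13@4: d1:11  d2:8  d3:8  d4:7  d5:0  d6:0 → peak 11
PKG13@5: d1:11  d2:8  d3:8  d4:3  d5:4  d6:0 → peak 11
PKG13@6: d1:11  d2:8  d3:8  d4:3  d5:0  d6:4 → peak 11
Best is PKG13@4, peak 11.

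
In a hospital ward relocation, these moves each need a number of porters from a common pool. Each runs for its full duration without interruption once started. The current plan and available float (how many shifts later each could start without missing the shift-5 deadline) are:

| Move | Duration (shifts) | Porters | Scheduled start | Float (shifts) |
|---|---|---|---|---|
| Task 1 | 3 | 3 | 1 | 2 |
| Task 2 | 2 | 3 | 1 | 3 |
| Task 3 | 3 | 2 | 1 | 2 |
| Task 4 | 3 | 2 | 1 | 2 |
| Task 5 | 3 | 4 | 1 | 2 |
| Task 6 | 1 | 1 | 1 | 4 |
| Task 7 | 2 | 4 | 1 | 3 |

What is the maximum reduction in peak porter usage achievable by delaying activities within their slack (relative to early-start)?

8

Early-start peak: s1:19  s2:18  s3:11  s4:0  s5:0 ⇒ 19.
Leveled (Task 1@1, Task 2@1, Task 3@1, Task 4@1, Task 5@3, Task 6@1, Task 7@4): s1:11  s2:10  s3:11  s4:8  s5:8 ⇒ 11.
Reduction 19 − 11 = 8.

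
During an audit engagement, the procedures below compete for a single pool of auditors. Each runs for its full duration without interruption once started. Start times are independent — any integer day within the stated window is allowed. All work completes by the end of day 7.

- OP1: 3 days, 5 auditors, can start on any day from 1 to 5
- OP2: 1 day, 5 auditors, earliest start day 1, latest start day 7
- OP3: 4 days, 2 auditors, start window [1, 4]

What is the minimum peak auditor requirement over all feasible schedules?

Early-start (OP1@1, OP2@1, OP3@1) gives peak 12: d1:12  d2:7  d3:7  d4:2  d5:0  d6:0  d7:0.
Shift OP2→4.
Schedule OP1@1, OP2@4, OP3@1: d1:7  d2:7  d3:7  d4:7  d5:0  d6:0  d7:0 — peak 7.

7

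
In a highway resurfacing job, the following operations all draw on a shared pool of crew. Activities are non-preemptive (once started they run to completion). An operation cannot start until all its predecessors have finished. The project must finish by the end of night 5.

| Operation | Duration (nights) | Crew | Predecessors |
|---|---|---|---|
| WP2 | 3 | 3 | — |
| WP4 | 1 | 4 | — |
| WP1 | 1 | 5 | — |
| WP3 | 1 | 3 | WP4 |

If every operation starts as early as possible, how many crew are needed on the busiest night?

12

Early-start schedule: WP2@1, WP4@1, WP1@1, WP3@2.
Load per night: night 1: 12, night 2: 6, night 3: 3, night 4: 0, night 5: 0.
Peak is 12.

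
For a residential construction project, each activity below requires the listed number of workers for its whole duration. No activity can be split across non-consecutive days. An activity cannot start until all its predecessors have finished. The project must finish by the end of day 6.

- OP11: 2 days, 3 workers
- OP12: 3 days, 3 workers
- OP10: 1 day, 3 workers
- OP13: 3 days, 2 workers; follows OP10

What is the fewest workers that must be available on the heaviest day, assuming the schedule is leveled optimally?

Early-start (OP11@1, OP12@1, OP10@1, OP13@2) gives peak 9: d1:9  d2:8  d3:5  d4:2  d5:0  d6:0.
Shift OP12→4, OP10→3, OP13→4.
Schedule OP11@1, OP12@4, OP10@3, OP13@4: d1:3  d2:3  d3:3  d4:5  d5:5  d6:5 — peak 5.

5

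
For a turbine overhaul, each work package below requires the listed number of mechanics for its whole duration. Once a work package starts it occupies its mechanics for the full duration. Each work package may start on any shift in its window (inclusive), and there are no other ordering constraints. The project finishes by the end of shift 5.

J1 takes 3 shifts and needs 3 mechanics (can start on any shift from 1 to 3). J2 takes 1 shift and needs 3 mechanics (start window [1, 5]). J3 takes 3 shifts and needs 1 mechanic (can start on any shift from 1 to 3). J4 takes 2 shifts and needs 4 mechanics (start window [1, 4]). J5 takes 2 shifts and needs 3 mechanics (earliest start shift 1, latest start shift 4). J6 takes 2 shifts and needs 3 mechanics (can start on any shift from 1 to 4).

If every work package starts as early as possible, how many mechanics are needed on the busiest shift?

Early-start schedule: J1@1, J2@1, J3@1, J4@1, J5@1, J6@1.
Load per shift: shift 1: 17, shift 2: 14, shift 3: 4, shift 4: 0, shift 5: 0.
Peak is 17.

17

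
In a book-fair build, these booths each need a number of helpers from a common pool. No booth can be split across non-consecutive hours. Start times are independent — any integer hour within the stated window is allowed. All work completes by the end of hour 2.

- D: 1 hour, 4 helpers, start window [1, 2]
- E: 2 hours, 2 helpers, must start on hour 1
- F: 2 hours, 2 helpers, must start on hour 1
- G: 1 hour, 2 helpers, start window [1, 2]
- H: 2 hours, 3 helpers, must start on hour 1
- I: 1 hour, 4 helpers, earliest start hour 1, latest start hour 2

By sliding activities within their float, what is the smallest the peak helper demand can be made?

Early-start (D@1, E@1, F@1, G@1, H@1, I@1) gives peak 17: h1:17  h2:7.
Shift I→2.
Schedule D@1, E@1, F@1, G@1, H@1, I@2: h1:13  h2:11 — peak 13.
No arrangement of the 8 feasible schedules does better.

13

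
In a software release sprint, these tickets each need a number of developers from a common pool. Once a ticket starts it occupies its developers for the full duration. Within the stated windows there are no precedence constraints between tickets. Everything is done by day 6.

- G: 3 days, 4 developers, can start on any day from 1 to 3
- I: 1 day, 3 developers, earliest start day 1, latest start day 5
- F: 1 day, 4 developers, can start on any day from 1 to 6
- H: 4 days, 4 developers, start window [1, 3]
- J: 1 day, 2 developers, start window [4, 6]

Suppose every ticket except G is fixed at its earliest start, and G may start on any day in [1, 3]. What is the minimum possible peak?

11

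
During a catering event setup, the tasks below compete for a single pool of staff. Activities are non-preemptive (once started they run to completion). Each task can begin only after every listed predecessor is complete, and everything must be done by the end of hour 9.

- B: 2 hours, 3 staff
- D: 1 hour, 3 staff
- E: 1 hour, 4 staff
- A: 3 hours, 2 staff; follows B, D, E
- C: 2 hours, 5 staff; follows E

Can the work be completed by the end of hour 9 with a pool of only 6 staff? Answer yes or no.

yes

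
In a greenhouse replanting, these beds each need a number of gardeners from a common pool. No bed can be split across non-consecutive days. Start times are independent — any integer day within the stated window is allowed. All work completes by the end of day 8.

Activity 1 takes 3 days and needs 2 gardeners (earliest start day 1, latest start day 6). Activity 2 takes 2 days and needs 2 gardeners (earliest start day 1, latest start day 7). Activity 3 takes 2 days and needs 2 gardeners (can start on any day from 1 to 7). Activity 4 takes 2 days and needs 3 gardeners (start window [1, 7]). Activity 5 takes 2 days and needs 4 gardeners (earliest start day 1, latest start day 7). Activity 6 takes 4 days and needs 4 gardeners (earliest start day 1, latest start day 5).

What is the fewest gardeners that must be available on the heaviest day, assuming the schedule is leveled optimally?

6

Early-start (Activity 1@1, Activity 2@1, Activity 3@1, Activity 4@1, Activity 5@1, Activity 6@1) gives peak 17: d1:17  d2:17  d3:6  d4:4  d5:0  d6:0  d7:0  d8:0.
Shift Activity 2→4, Activity 3→6, Activity 5→3, Activity 6→5.
Schedule Activity 1@1, Activity 2@4, Activity 3@6, Activity 4@1, Activity 5@3, Activity 6@5: d1:5  d2:5  d3:6  d4:6  d5:6  d6:6  d7:6  d8:4 — peak 6.
Total gardener-days = 44 over 8 days ⇒ peak ≥ ⌈44/8⌉ = 6, so 6 is optimal.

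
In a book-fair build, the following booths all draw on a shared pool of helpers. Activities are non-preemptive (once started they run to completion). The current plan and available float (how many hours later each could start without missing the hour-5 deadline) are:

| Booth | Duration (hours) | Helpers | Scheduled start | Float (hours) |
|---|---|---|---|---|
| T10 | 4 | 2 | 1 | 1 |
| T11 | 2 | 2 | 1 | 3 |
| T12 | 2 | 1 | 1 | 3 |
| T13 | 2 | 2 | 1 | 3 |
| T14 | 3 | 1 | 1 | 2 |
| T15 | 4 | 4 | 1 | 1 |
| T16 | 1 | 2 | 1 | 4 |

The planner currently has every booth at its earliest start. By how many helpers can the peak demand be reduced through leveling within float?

Early-start peak: h1:14  h2:12  h3:7  h4:6  h5:0 ⇒ 14.
Leveled (T10@1, T11@1, T12@1, T13@3, T14@3, T15@1, T16@5): h1:9  h2:9  h3:9  h4:9  h5:3 ⇒ 9.
Reduction 14 − 9 = 5.

5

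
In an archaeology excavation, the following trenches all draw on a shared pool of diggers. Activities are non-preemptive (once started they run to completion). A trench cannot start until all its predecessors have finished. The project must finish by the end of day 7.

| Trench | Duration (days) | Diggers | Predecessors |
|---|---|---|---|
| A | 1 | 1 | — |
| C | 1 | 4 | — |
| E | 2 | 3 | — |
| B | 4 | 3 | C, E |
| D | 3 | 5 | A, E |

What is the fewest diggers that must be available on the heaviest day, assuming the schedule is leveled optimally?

Schedule A@1, C@1, E@1, B@3, D@3: d1:8  d2:3  d3:8  d4:8  d5:8  d6:3  d7:0 — peak 8.

8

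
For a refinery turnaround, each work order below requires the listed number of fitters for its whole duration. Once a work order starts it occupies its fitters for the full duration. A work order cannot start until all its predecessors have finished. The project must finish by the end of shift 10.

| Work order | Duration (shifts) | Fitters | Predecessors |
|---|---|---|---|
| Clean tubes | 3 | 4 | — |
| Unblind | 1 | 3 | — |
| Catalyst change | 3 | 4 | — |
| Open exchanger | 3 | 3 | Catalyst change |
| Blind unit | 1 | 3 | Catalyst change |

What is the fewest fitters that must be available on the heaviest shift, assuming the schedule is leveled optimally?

6

Early-start (Clean tubes@1, Unblind@1, Catalyst change@1, Open exchanger@4, Blind unit@4) gives peak 11: s1:11  s2:8  s3:8  s4:6  s5:3  s6:3  s7:0  s8:0  s9:0  s10:0.
Shift Unblind→4, Catalyst change→5, Open exchanger→8, Blind unit→8.
Schedule Clean tubes@1, Unblind@4, Catalyst change@5, Open exchanger@8, Blind unit@8: s1:4  s2:4  s3:4  s4:3  s5:4  s6:4  s7:4  s8:6  s9:3  s10:3 — peak 6.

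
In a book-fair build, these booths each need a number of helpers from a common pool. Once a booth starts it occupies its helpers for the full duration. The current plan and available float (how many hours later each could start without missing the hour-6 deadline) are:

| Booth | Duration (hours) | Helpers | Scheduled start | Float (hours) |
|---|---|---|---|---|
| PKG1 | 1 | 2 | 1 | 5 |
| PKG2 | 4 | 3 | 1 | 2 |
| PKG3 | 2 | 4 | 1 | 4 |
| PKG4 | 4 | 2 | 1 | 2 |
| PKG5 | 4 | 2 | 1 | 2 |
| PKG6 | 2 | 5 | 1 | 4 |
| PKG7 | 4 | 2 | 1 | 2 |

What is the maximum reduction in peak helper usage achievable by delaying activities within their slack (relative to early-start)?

10

Early-start peak: h1:20  h2:18  h3:9  h4:9  h5:0  h6:0 ⇒ 20.
Leveled (PKG1@1, PKG2@1, PKG3@5, PKG4@2, PKG5@3, PKG6@1, PKG7@3): h1:10  h2:10  h3:9  h4:9  h5:10  h6:8 ⇒ 10.
Reduction 20 − 10 = 10.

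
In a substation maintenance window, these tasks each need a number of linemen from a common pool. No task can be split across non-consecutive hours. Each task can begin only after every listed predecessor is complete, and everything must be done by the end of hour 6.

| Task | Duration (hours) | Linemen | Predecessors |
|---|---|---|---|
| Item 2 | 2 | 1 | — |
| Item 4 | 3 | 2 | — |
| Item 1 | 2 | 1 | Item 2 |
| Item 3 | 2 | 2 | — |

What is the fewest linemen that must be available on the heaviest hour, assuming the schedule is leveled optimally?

3

Early-start (Item 2@1, Item 4@1, Item 1@3, Item 3@1) gives peak 5: h1:5  h2:5  h3:3  h4:1  h5:0  h6:0.
Shift Item 3→4.
Schedule Item 2@1, Item 4@1, Item 1@3, Item 3@4: h1:3  h2:3  h3:3  h4:3  h5:2  h6:0 — peak 3.
Total lineman-hours = 14 over 6 hours ⇒ peak ≥ ⌈14/6⌉ = 3, so 3 is optimal.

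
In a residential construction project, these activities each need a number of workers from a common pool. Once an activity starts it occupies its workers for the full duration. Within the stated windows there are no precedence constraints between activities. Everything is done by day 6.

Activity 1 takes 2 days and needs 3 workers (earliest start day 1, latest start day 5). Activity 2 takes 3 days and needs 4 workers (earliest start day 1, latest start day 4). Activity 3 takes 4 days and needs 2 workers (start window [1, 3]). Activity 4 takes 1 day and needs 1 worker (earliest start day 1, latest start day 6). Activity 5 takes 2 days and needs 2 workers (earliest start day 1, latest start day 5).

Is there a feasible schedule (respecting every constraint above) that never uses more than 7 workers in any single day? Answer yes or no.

yes

Schedule Activity 1@1, Activity 2@3, Activity 3@1, Activity 4@1, Activity 5@5: d1:6  d2:5  d3:6  d4:6  d5:6  d6:2 — peak 6 ≤ 7.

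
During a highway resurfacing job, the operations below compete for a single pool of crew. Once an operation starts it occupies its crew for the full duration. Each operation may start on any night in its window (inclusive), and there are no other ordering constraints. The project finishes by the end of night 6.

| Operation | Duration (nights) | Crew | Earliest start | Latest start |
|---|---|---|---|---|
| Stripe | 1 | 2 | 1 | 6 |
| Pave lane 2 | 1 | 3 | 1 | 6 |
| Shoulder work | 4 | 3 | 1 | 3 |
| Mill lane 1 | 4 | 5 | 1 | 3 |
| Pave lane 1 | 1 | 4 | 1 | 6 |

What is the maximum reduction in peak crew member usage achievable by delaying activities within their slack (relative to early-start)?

9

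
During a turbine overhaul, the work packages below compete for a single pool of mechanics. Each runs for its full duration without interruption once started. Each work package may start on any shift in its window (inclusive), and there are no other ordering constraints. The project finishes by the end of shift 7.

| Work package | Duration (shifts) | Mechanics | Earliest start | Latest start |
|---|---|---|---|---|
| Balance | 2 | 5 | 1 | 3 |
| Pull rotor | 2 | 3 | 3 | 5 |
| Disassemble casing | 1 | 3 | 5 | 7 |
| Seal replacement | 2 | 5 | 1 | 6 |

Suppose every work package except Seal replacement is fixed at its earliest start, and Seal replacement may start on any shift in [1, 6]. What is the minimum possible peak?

5

Seal replacement@1: s1:10  s2:10  s3:3  s4:3  s5:3  s6:0  s7:0 → peak 10
Seal replacement@2: s1:5  s2:10  s3:8  s4:3  s5:3  s6:0  s7:0 → peak 10
Seal replacement@3: s1:5  s2:5  s3:8  s4:8  s5:3  s6:0  s7:0 → peak 8
Seal replacement@4: s1:5  s2:5  s3:3  s4:8  s5:8  s6:0  s7:0 → peak 8
Seal replacement@5: s1:5  s2:5  s3:3  s4:3  s5:8  s6:5  s7:0 → peak 8
Seal replacement@6: s1:5  s2:5  s3:3  s4:3  s5:3  s6:5  s7:5 → peak 5
Best is Seal replacement@6, peak 5.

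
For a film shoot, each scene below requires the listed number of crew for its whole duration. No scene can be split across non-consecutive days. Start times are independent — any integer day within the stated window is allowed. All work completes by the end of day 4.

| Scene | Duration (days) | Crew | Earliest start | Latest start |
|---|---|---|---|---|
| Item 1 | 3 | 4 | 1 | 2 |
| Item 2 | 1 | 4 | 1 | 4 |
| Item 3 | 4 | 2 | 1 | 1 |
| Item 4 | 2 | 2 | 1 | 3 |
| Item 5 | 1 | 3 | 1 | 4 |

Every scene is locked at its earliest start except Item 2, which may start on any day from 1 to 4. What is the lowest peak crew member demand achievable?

Item 2@1: d1:15  d2:8  d3:6  d4:2 → peak 15
Item 2@2: d1:11  d2:12  d3:6  d4:2 → peak 12
Item 2@3: d1:11  d2:8  d3:10  d4:2 → peak 11
Item 2@4: d1:11  d2:8  d3:6  d4:6 → peak 11
Best is Item 2@3, peak 11.

11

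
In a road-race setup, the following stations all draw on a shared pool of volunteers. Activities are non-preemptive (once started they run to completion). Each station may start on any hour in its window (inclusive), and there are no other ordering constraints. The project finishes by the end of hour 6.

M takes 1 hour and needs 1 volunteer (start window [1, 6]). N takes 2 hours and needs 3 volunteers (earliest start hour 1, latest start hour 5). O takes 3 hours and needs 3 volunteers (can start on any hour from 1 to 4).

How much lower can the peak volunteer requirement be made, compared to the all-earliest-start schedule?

4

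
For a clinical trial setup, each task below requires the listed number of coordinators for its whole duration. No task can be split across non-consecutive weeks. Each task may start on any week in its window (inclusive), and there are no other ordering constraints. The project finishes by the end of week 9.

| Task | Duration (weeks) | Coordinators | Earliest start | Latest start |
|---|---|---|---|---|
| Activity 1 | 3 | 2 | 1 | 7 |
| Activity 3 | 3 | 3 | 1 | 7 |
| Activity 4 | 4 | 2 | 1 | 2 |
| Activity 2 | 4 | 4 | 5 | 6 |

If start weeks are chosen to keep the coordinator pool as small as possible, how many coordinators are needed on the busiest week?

Early-start (Activity 1@1, Activity 3@1, Activity 4@1, Activity 2@5) gives peak 7: w1:7  w2:7  w3:7  w4:2  w5:4  w6:4  w7:4  w8:4  w9:0.
Shift Activity 1→4.
Schedule Activity 1@4, Activity 3@1, Activity 4@1, Activity 2@5: w1:5  w2:5  w3:5  w4:4  w5:6  w6:6  w7:4  w8:4  w9:0 — peak 6.

6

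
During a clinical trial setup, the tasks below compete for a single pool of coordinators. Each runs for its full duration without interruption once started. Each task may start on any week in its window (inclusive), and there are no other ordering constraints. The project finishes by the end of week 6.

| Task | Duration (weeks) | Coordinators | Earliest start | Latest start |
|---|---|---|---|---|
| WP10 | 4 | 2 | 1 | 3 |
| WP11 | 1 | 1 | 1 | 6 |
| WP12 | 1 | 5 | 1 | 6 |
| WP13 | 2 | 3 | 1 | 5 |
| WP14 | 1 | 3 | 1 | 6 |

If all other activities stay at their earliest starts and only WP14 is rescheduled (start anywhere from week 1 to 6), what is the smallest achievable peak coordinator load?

WP14@1: w1:14  w2:5  w3:2  w4:2  w5:0  w6:0 → peak 14
WP14@2: w1:11  w2:8  w3:2  w4:2  w5:0  w6:0 → peak 11
WP14@3: w1:11  w2:5  w3:5  w4:2  w5:0  w6:0 → peak 11
WP14@4: w1:11  w2:5  w3:2  w4:5  w5:0  w6:0 → peak 11
WP14@5: w1:11  w2:5  w3:2  w4:2  w5:3  w6:0 → peak 11
WP14@6: w1:11  w2:5  w3:2  w4:2  w5:0  w6:3 → peak 11
Best is WP14@2, peak 11.

11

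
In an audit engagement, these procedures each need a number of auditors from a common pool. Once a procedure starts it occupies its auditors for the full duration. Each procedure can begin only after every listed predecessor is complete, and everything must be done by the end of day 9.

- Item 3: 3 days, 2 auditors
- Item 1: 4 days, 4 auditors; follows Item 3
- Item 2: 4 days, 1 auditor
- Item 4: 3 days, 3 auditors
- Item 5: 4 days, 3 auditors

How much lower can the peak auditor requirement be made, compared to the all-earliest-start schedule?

Early-start peak: d1:9  d2:9  d3:9  d4:8  d5:4  d6:4  d7:4  d8:0  d9:0 ⇒ 9.
Leveled (Item 3@1, Item 1@4, Item 2@1, Item 4@1, Item 5@5): d1:6  d2:6  d3:6  d4:5  d5:7  d6:7  d7:7  d8:3  d9:0 ⇒ 7.
Reduction 9 − 7 = 2.

2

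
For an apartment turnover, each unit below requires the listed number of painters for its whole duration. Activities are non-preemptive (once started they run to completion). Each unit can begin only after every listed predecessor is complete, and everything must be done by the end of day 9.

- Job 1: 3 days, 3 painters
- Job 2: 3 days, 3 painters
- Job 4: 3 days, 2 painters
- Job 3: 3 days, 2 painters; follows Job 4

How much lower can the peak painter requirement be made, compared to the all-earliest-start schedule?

3

Early-start peak: d1:8  d2:8  d3:8  d4:2  d5:2  d6:2  d7:0  d8:0  d9:0 ⇒ 8.
Leveled (Job 1@1, Job 2@4, Job 4@1, Job 3@4): d1:5  d2:5  d3:5  d4:5  d5:5  d6:5  d7:0  d8:0  d9:0 ⇒ 5.
Reduction 8 − 5 = 3.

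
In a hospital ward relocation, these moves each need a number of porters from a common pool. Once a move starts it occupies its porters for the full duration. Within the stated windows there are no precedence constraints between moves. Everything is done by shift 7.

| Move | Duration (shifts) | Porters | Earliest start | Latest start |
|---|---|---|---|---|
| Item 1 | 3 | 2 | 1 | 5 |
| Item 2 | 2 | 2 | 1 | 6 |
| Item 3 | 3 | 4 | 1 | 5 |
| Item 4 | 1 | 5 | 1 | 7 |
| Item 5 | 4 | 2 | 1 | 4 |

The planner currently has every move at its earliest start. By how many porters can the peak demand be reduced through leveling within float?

Early-start peak: s1:15  s2:10  s3:8  s4:2  s5:0  s6:0  s7:0 ⇒ 15.
Leveled (Item 1@1, Item 2@1, Item 3@4, Item 4@7, Item 5@1): s1:6  s2:6  s3:4  s4:6  s5:4  s6:4  s7:5 ⇒ 6.
Reduction 15 − 6 = 9.

9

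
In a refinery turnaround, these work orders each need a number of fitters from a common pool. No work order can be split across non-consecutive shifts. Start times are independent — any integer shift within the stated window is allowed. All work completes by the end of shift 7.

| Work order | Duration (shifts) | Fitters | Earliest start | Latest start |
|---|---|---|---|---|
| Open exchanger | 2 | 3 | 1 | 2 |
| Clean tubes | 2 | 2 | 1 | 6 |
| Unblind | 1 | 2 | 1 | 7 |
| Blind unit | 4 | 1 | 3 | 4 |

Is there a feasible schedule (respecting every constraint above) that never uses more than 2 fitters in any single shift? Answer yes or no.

Total fitter-shifts = 16; over 7 shifts the average is 16/7 > 2, so some shift must exceed 2.

no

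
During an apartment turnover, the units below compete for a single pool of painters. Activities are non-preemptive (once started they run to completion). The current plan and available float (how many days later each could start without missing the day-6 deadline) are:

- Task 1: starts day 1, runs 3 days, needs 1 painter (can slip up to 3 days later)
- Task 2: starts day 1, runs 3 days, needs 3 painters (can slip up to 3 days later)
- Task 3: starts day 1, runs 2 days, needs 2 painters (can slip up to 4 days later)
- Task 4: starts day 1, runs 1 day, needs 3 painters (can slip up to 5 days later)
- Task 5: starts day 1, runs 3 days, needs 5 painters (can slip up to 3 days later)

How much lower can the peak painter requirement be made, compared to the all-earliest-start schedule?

8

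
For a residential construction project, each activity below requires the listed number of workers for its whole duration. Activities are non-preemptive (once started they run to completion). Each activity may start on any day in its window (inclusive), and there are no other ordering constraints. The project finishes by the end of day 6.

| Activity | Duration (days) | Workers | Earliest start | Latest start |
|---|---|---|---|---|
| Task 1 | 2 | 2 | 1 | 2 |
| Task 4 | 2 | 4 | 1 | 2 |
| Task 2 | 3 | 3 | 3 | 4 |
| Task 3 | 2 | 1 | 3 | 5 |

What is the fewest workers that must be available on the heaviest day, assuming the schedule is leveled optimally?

6

Schedule Task 1@1, Task 4@1, Task 2@3, Task 3@3: d1:6  d2:6  d3:4  d4:4  d5:3  d6:0 — peak 6.
No arrangement of the 24 feasible schedules does better.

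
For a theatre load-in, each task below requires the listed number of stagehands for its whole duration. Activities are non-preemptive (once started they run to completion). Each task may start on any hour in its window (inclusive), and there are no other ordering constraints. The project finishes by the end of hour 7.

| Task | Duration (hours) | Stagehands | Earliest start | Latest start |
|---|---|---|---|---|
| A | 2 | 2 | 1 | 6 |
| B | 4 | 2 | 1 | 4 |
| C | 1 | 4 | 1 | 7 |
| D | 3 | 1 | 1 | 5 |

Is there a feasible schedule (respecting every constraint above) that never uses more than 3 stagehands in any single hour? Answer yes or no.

no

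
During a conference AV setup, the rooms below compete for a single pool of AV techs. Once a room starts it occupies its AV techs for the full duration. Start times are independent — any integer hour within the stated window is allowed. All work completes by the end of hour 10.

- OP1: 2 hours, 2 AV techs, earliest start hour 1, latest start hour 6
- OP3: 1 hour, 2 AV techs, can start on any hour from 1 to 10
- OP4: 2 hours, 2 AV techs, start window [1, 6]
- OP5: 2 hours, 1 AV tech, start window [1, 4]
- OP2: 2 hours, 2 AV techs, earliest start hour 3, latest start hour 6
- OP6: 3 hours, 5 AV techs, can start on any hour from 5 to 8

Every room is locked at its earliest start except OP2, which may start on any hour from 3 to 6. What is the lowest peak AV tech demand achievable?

7

OP2@3: h1:7  h2:5  h3:2  h4:2  h5:5  h6:5  h7:5  h8:0  h9:0  h10:0 → peak 7
OP2@4: h1:7  h2:5  h3:0  h4:2  h5:7  h6:5  h7:5  h8:0  h9:0  h10:0 → peak 7
OP2@5: h1:7  h2:5  h3:0  h4:0  h5:7  h6:7  h7:5  h8:0  h9:0  h10:0 → peak 7
OP2@6: h1:7  h2:5  h3:0  h4:0  h5:5  h6:7  h7:7  h8:0  h9:0  h10:0 → peak 7
Best is OP2@3, peak 7.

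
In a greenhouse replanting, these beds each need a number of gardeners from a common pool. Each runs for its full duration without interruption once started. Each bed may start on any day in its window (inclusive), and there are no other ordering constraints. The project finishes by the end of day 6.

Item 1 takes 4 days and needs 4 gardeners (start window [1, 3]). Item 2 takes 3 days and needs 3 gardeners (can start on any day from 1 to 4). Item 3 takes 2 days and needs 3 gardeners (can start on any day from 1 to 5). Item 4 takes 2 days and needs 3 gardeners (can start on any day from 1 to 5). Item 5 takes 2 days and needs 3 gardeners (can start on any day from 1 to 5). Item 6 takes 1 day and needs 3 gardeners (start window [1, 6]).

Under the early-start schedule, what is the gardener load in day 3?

At early start, day 3 has: Item 1, Item 2.
Demand: 4 + 3 = 7.

7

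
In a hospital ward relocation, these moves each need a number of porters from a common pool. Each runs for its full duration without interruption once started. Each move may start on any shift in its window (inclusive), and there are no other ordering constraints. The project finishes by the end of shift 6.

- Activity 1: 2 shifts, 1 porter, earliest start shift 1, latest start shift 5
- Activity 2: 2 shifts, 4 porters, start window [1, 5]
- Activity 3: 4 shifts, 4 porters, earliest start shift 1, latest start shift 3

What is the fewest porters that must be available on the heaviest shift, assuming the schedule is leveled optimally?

Early-start (Activity 1@1, Activity 2@1, Activity 3@1) gives peak 9: s1:9  s2:9  s3:4  s4:4  s5:0  s6:0.
Shift Activity 3→3.
Schedule Activity 1@1, Activity 2@1, Activity 3@3: s1:5  s2:5  s3:4  s4:4  s5:4  s6:4 — peak 5.
Total porter-shifts = 26 over 6 shifts ⇒ peak ≥ ⌈26/6⌉ = 5, so 5 is optimal.

5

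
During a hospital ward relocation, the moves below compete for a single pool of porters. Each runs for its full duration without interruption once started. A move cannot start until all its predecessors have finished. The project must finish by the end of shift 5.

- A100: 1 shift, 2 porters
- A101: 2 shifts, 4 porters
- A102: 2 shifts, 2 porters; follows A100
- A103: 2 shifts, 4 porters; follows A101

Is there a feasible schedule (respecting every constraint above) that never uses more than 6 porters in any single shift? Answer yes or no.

yes

Schedule A100@1, A101@1, A102@2, A103@3: s1:6  s2:6  s3:6  s4:4  s5:0 — peak 6 ≤ 6.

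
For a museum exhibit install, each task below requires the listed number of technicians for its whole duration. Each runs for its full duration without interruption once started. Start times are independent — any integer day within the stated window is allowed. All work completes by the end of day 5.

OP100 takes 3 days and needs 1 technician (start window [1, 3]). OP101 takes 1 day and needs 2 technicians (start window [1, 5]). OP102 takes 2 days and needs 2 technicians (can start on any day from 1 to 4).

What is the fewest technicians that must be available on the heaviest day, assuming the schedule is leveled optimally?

3

Early-start (OP100@1, OP101@1, OP102@1) gives peak 5: d1:5  d2:3  d3:1  d4:0  d5:0.
Shift OP102→2.
Schedule OP100@1, OP101@1, OP102@2: d1:3  d2:3  d3:3  d4:0  d5:0 — peak 3.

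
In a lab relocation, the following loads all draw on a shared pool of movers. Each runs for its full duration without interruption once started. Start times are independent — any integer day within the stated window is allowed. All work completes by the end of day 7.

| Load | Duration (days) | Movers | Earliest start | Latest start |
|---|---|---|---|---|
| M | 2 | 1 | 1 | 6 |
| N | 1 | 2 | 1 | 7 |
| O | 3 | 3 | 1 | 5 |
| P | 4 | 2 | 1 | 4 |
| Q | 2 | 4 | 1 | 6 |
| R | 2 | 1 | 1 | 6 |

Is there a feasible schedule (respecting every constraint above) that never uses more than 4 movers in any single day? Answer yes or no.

no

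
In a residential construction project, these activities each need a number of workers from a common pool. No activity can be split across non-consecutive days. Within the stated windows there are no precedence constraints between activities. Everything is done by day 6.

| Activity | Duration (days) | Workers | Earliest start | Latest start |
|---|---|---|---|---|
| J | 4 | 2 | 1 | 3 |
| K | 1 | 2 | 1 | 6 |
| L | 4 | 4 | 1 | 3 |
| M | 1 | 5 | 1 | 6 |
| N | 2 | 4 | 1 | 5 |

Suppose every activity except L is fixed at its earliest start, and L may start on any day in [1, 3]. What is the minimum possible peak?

L@1: d1:17  d2:10  d3:6  d4:6  d5:0  d6:0 → peak 17
L@2: d1:13  d2:10  d3:6  d4:6  d5:4  d6:0 → peak 13
L@3: d1:13  d2:6  d3:6  d4:6  d5:4  d6:4 → peak 13
Best is L@2, peak 13.

13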